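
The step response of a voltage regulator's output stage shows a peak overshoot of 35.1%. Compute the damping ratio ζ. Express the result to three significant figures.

ζ ≈ 0.316

Inverting the overshoot relation: ζ = |ln 0.351|/√(π² + ln²0.351) = 0.316.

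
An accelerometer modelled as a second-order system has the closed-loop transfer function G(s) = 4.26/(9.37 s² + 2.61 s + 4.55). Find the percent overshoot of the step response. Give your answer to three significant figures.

%OS ≈ 52.7%

Dividing through by 9.37: denominator becomes s² + 0.2785 s + 0.4856.
So ω_n = √0.4856 = 0.697 rad/s and ζ = 0.2785/(2·0.697) = 0.200.
%OS = 100·exp(−πζ/√(1−ζ²)) = 52.7%.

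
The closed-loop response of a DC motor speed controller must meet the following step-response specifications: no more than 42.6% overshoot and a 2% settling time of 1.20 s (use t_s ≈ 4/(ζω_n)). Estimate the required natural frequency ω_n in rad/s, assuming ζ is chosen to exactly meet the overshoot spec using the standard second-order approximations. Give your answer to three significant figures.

ζ = −ln(OS)/√(π² + (ln OS)²). With OS = 0.426, ln OS = −0.8533 and ζ = 0.8533/3.255 = 0.262.
From t_s ≈ 4/(ζω_n): ω_n = 4/(ζ·t_s) = 4/(0.262·1.20) = 12.7 rad/s.

ω_n ≈ 12.7 rad/s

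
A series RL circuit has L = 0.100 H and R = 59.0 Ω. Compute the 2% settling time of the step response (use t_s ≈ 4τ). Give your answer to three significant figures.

τ = L/R = 0.100/59.0 = 0.00169 s.
t_s ≈ 4τ = 0.00678 s.

t_s ≈ 0.00678 s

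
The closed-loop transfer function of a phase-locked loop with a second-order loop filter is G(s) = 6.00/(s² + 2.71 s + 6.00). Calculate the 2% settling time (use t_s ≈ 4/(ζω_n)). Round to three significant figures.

t_s ≈ 2.95 s

ω_n = √6.00 = 2.45 rad/s; ζ = 2.71/(2·2.45) = 0.553.
t_s ≈ 4/(ζω_n) = 4/(0.553·2.45) = 2.95 s.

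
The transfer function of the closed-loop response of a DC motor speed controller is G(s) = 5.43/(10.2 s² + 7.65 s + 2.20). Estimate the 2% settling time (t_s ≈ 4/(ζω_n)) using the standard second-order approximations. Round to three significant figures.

t_s ≈ 10.7 s

Dividing through by 10.2: denominator becomes s² + 0.7500 s + 0.2157.
So ω_n = √0.2157 = 0.464 rad/s and ζ = 0.7500/(2·0.464) = 0.807.
t_s ≈ 4/(ζω_n) = 10.7 s.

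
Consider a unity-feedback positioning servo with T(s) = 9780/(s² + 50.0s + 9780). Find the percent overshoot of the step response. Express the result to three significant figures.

%OS ≈ 44.0%

Comparing the denominator to s² + 2ζω_n s + ω_n²: ω_n = √9780 = 98.9 rad/s, and 2ζω_n = 50.0 so ζ = 50.0/(2·98.9) = 0.253.
%OS = 100 e^{−πζ/√(1−ζ²)} with ζ = 0.253 gives 44.0%.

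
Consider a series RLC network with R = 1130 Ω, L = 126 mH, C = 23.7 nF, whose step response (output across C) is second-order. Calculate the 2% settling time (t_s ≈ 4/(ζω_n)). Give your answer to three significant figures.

t_s ≈ 0.000892 s

For a series RLC circuit (capacitor voltage as output), ω_n = 1/√(LC) = 1/√(126 mH · 23.7 nF) = 18300 rad/s.
ζ = (R/2)·√(C/L) = (1130/2)·√(23.7 nF/126 mH) = 0.245.
t_s ≈ 4/(ζω_n) = 0.000892 s.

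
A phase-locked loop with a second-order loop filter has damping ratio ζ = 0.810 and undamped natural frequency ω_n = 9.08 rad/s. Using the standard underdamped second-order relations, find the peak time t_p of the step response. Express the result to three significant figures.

t_p ≈ 0.590 s

The damped frequency is ω_d = ω_n√(1−ζ²) = 9.08·√(1−0.656) = 5.32 rad/s.
Peak time t_p = π/ω_d = π/5.32 = 0.590 s.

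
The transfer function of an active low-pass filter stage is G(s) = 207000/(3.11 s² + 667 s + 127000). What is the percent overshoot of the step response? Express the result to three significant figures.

Dividing through by 3.11: denominator becomes s² + 214.5 s + 40840.
So ω_n = √40840 = 202 rad/s and ζ = 214.5/(2·202) = 0.531.
Overshoot: exp(−π·0.531/√(1−0.531²)) = 0.140, i.e. 14.0%.

%OS ≈ 14.0%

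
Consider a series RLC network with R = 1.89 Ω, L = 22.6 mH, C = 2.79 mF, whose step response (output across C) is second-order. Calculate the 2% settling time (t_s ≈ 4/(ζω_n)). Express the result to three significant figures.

t_s ≈ 0.0957 s

For a series RLC circuit (capacitor voltage as output), ω_n = 1/√(LC) = 1/√(22.6 mH · 2.79 mF) = 126 rad/s.
ζ = (R/2)·√(C/L) = (1.89/2)·√(2.79 mF/22.6 mH) = 0.332.
t_s ≈ 4/(ζω_n) = 0.0957 s.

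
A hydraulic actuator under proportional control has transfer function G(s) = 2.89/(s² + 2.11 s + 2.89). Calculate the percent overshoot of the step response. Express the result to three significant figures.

ω_n = √2.89 = 1.70 rad/s; ζ = 2.11/(2·1.70) = 0.621.
%OS = 100·exp(−πζ/√(1−ζ²)) = 8.32%.

%OS ≈ 8.32%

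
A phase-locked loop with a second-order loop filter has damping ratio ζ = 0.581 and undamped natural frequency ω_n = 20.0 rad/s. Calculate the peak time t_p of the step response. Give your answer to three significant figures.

The damped frequency is ω_d = ω_n√(1−ζ²) = 20.0·√(1−0.338) = 16.3 rad/s.
Peak time t_p = π/ω_d = π/16.3 = 0.193 s.

t_p ≈ 0.193 s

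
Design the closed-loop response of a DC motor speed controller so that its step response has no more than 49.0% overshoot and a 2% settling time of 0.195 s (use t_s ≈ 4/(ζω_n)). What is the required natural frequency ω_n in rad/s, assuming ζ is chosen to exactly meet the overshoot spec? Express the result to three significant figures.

ω_n ≈ 92.6 rad/s

From %OS = 100·exp(−πζ/√(1−ζ²)), invert to get ζ = −ln(OS)/√(π² + ln²(OS)) with OS = 0.490.
−ln 0.490 = 0.7133, so ζ = 0.7133/√(π² + 0.5089) = 0.221.
Then ω_n = 4/(ζ t_s) = 4/(0.221 × 0.195) = 92.6 rad/s.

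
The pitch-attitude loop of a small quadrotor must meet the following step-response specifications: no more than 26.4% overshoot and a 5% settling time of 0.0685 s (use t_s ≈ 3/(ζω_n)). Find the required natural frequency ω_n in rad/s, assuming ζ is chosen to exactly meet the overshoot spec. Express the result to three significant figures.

Inverting the overshoot relation: ζ = |ln 0.264|/√(π² + ln²0.264) = 0.390.
From t_s ≈ 3/(ζω_n): ω_n = 3/(ζ·t_s) = 3/(0.390·0.0685) = 112 rad/s.

ω_n ≈ 112 rad/s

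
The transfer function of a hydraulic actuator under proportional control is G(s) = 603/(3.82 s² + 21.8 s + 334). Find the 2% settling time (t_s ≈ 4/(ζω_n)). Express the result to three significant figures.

t_s ≈ 1.40 s

Dividing through by 3.82: denominator becomes s² + 5.707 s + 87.43.
So ω_n = √87.43 = 9.35 rad/s and ζ = 5.707/(2·9.35) = 0.305.
t_s ≈ 4/(ζω_n) = 1.40 s.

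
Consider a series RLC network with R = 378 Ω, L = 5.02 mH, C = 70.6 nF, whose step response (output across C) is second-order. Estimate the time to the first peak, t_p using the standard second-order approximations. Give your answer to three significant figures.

t_p ≈ 0.0000838 s

For a series RLC circuit (capacitor voltage as output), ω_n = 1/√(LC) = 1/√(5.02 mH · 70.6 nF) = 53100 rad/s.
ζ = (R/2)·√(C/L) = (378/2)·√(70.6 nF/5.02 mH) = 0.709.
ω_d = ω_n√(1−ζ²) = 37500 rad/s. t_p = π/ω_d = 0.0000838 s.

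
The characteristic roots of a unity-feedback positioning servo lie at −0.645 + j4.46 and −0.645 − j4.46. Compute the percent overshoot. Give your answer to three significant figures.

%OS ≈ 63.5%

With σ = 0.645, ω_d = 4.46: ω_n = √(σ²+ω_d²) = 4.51 rad/s, ζ = σ/ω_n = 0.143.
Overshoot: exp(−π·0.143/√(1−0.143²)) = 0.635, i.e. 63.5%.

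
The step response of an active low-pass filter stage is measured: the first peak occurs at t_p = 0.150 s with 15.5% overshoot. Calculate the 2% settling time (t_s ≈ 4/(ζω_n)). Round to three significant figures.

From the overshoot, ζ = −ln(OS)/√(π²+ln²(OS)) = 0.510.
t_p = π/ω_d ⇒ ω_d = 20.9 rad/s; then ω_n = ω_d/√(1−ζ²) = 24.4 rad/s.
t_s ≈ 4/(ζω_n) = 4/(0.510·24.4) = 0.322 s.

t_s ≈ 0.322 s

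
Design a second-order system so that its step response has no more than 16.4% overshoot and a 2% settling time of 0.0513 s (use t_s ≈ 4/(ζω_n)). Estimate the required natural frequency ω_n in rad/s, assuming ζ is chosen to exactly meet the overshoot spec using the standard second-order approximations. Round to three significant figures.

ζ = −ln(OS)/√(π² + (ln OS)²). With OS = 0.164, ln OS = −1.808 and ζ = 1.808/3.625 = 0.499.
From t_s ≈ 4/(ζω_n): ω_n = 4/(ζ·t_s) = 4/(0.499·0.0513) = 156 rad/s.

ω_n ≈ 156 rad/s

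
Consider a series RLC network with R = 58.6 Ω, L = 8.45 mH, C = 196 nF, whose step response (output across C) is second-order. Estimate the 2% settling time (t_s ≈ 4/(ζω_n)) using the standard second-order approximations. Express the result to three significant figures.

For a series RLC circuit (capacitor voltage as output), ω_n = 1/√(LC) = 1/√(8.45 mH · 196 nF) = 24600 rad/s.
ζ = (R/2)·√(C/L) = (58.6/2)·√(196 nF/8.45 mH) = 0.141.
t_s ≈ 4/(ζω_n) = 0.00115 s.

t_s ≈ 0.00115 s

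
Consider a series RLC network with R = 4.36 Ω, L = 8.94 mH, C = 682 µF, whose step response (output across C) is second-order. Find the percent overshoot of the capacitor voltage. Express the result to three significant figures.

%OS ≈ 9.36%

For a series RLC circuit (capacitor voltage as output), ω_n = 1/√(LC) = 1/√(8.94 mH · 682 µF) = 405 rad/s.
ζ = (R/2)·√(C/L) = (4.36/2)·√(682 µF/8.94 mH) = 0.602.
%OS = 100·exp(−πζ/√(1−ζ²)) = 9.36%.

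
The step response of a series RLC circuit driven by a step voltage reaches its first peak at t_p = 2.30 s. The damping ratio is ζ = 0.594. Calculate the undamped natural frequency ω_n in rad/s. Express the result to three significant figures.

ω_n ≈ 1.70 rad/s

Peak time t_p = π/ω_d, so ω_d = π/t_p = π/2.30 = 1.37 rad/s.
ω_n = ω_d/√(1−ζ²) = 1.37/√0.647 = 1.70 rad/s.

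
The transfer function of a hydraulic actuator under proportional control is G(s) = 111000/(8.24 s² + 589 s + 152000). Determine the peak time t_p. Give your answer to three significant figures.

t_p ≈ 0.0240 s

Dividing through by 8.24: denominator becomes s² + 71.48 s + 18450.
So ω_n = √18450 = 136 rad/s and ζ = 71.48/(2·136) = 0.263.
ω_d = ω_n√(1−ζ²) = 131 rad/s. t_p = π/ω_d = 0.0240 s.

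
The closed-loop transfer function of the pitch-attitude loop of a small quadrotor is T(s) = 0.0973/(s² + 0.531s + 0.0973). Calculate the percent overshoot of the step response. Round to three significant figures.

Comparing the denominator to s² + 2ζω_n s + ω_n²: ω_n = √0.0973 = 0.312 rad/s, and 2ζω_n = 0.531 so ζ = 0.531/(2·0.312) = 0.851.
Overshoot: exp(−π·0.851/√(1−0.851²)) = 0.00613, i.e. 0.613%.

%OS ≈ 0.613%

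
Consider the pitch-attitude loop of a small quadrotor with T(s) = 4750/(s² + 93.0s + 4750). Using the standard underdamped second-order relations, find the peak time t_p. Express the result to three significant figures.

ω_n = √4750 = 68.9 rad/s; ζ = 93.0/(2·68.9) = 0.675.
ω_d = 68.9·√(1 − 0.675²) = 50.9 rad/s. Then t_p = π/ω_d = 0.0618 s.

t_p ≈ 0.0618 s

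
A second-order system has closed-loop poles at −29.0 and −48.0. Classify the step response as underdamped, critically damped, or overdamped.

Since the poles are distinct, negative and real, the response is overdamped.

overdamped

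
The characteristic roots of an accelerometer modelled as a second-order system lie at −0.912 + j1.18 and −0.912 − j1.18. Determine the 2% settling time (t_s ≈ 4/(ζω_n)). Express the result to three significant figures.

For poles at −σ ± jω_d, ζω_n = σ = 0.912, so t_s ≈ 4/σ = 4.39 s.

t_s ≈ 4.39 s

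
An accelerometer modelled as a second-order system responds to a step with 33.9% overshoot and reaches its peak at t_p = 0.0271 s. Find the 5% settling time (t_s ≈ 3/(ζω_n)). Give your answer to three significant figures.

From the overshoot, ζ = −ln(OS)/√(π²+ln²(OS)) = 0.326.
From t_p = π/ω_d, ω_d = π/0.0271 = 116 rad/s, so ω_n = ω_d/√(1−ζ²) = 123 rad/s.
t_s ≈ 3/(ζω_n) = 3/(0.326·123) = 0.0752 s.

t_s ≈ 0.0752 s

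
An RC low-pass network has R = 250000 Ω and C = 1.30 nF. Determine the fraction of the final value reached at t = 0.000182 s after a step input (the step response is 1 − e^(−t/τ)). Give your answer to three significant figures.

y/y_∞ ≈ 0.429

τ = RC = 250000 × 1.30 nF = 0.000325 s.
y(t)/y_∞ = 1 − e^(−t/τ) = 1 − e^(−0.000182/0.000325) = 1 − e^(−0.560) = 0.429.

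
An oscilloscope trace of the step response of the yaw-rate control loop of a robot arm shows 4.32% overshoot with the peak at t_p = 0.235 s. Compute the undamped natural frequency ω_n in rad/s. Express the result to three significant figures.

ζ from %OS: ζ = |ln 0.0432|/√(π²+ln²0.0432) = 0.707.
t_p = π/ω_d ⇒ ω_d = 13.4 rad/s; then ω_n = ω_d/√(1−ζ²) = 18.9 rad/s.

ω_n ≈ 18.9 rad/s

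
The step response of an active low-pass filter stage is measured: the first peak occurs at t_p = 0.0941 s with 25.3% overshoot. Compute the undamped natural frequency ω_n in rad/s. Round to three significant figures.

ω_n ≈ 36.4 rad/s

ζ from %OS: ζ = |ln 0.253|/√(π²+ln²0.253) = 0.401.
t_p = π/ω_d ⇒ ω_d = 33.4 rad/s; then ω_n = ω_d/√(1−ζ²) = 36.4 rad/s.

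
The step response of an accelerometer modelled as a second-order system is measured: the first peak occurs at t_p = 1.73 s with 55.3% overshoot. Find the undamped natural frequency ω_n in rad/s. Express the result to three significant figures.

ω_n ≈ 1.85 rad/s

The overshoot fixes ζ = −ln(OS)/√(π²+ln²(OS)) = 0.185.
t_p = π/ω_d ⇒ ω_d = 1.82 rad/s; then ω_n = ω_d/√(1−ζ²) = 1.85 rad/s.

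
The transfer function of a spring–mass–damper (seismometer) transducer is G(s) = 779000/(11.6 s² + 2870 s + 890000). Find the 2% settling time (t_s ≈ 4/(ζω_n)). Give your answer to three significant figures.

Dividing through by 11.6: denominator becomes s² + 247.4 s + 76720.
So ω_n = √76720 = 277 rad/s and ζ = 247.4/(2·277) = 0.447.
t_s ≈ 4/(ζω_n) = 0.0323 s.

t_s ≈ 0.0323 s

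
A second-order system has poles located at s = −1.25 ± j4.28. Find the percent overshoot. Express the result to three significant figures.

|pole| = ω_n = √(1.25² + 4.28²) = 4.46 rad/s; ζ = cos θ = σ/ω_n = 0.280.
%OS = 100·exp(−πζ/√(1−ζ²)) = 40.0%.

%OS ≈ 40.0%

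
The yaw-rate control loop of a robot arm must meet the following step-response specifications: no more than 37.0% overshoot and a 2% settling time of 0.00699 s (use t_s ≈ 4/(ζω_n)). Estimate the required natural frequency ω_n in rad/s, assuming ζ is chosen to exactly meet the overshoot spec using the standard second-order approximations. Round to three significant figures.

Inverting the overshoot relation: ζ = |ln 0.370|/√(π² + ln²0.370) = 0.302.
From t_s ≈ 4/(ζω_n): ω_n = 4/(ζ·t_s) = 4/(0.302·0.00699) = 1900 rad/s.

ω_n ≈ 1900 rad/s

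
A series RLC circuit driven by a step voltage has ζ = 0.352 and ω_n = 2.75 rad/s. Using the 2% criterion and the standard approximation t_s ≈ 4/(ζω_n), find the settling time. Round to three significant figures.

t_s ≈ 4.13 s

t_s ≈ 4/(ζω_n) = 4/(0.352 × 2.75) = 4.13 s.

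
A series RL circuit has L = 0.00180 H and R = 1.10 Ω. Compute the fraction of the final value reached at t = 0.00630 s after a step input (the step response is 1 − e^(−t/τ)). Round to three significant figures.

τ = L/R = 0.00180/1.10 = 0.00164 s.
y(t)/y_∞ = 1 − e^(−t/τ) = 1 − e^(−0.00630/0.00164) = 1 − e^(−3.85) = 0.979.

y/y_∞ ≈ 0.979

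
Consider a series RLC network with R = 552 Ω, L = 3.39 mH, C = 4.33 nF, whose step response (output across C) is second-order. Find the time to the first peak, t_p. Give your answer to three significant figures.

For a series RLC circuit (capacitor voltage as output), ω_n = 1/√(LC) = 1/√(3.39 mH · 4.33 nF) = 261000 rad/s.
ζ = (R/2)·√(C/L) = (552/2)·√(4.33 nF/3.39 mH) = 0.312.
The damped frequency ω_d = ω_n√(1−ζ²) = 248000 rad/s. t_p = π/ω_d = 0.0000127 s.

t_p ≈ 0.0000127 s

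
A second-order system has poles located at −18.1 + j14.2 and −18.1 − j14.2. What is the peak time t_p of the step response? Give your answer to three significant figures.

t_p ≈ 0.221 s

t_p = π/ω_d with ω_d = 14.2 (the imaginary part), so t_p = 0.221 s.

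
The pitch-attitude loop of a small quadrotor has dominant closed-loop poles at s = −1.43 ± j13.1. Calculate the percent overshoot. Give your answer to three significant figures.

%OS ≈ 71.0%

With σ = 1.43, ω_d = 13.1: ω_n = √(σ²+ω_d²) = 13.2 rad/s, ζ = σ/ω_n = 0.109.
%OS = 100 e^{−πζ/√(1−ζ²)} with ζ = 0.109 gives 71.0%.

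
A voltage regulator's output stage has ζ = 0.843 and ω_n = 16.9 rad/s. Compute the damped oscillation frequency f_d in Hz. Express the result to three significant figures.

ω_d = ω_n√(1−ζ²) = 16.9·√0.289 = 9.09 rad/s.
f_d = ω_d/(2π) = 1.45 Hz.

f_d ≈ 1.45 Hz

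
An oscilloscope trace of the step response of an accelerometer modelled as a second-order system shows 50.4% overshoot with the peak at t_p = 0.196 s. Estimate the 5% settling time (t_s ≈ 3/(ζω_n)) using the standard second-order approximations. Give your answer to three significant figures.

t_s ≈ 0.858 s

From the overshoot, ζ = −ln(OS)/√(π²+ln²(OS)) = 0.213.
t_p = π/ω_d ⇒ ω_d = 16.0 rad/s; then ω_n = ω_d/√(1−ζ²) = 16.4 rad/s.
t_s ≈ 3/(ζω_n) = 3/(0.213·16.4) = 0.858 s.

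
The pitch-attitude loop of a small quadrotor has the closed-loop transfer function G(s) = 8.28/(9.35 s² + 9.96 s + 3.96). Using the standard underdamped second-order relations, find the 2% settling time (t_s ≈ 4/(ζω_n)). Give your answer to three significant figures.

t_s ≈ 7.51 s

Dividing through by 9.35: denominator becomes s² + 1.065 s + 0.4235.
So ω_n = √0.4235 = 0.651 rad/s and ζ = 1.065/(2·0.651) = 0.818.
t_s ≈ 4/(ζω_n) = 7.51 s.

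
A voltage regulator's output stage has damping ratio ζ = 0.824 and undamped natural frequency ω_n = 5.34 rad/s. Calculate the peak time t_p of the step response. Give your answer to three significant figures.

t_p ≈ 1.04 s

The damped frequency is ω_d = ω_n√(1−ζ²) = 5.34·√(1−0.679) = 3.03 rad/s.
Peak time t_p = π/ω_d = π/3.03 = 1.04 s.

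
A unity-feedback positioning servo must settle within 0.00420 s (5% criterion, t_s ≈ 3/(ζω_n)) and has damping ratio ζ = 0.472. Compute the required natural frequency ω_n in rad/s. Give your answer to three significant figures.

Rearranging t_s ≈ 3/(ζω_n) gives ω_n = 3/(ζ·t_s) = 3/(0.472 × 0.00420) = 1510 rad/s.

ω_n ≈ 1510 rad/s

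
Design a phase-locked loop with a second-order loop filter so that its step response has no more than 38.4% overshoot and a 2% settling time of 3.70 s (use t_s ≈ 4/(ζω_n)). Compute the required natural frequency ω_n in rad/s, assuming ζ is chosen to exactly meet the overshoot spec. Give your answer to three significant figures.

ζ = −ln(OS)/√(π² + (ln OS)²). With OS = 0.384, ln OS = −0.9571 and ζ = 0.9571/3.284 = 0.291.
From t_s ≈ 4/(ζω_n): ω_n = 4/(ζ·t_s) = 4/(0.291·3.70) = 3.71 rad/s.

ω_n ≈ 3.71 rad/s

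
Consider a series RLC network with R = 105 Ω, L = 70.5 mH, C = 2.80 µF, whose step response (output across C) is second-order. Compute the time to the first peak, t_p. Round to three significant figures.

t_p ≈ 0.00148 s

For a series RLC circuit (capacitor voltage as output), ω_n = 1/√(LC) = 1/√(70.5 mH · 2.80 µF) = 2250 rad/s.
ζ = (R/2)·√(C/L) = (105/2)·√(2.80 µF/70.5 mH) = 0.331.
The damped frequency ω_d = ω_n√(1−ζ²) = 2120 rad/s. t_p = π/ω_d = 0.00148 s.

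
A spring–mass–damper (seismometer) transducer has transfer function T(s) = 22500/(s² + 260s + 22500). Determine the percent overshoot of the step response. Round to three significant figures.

%OS ≈ 0.426%

ω_n = √22500 = 150 rad/s; ζ = 260/(2·150) = 0.867.
%OS = 100 e^{−πζ/√(1−ζ²)} with ζ = 0.867 gives 0.426%.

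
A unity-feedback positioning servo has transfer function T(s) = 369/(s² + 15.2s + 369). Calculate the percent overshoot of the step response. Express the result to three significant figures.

ω_n = √369 = 19.2 rad/s; ζ = 15.2/(2·19.2) = 0.396.
%OS = 100 e^{−πζ/√(1−ζ²)} with ζ = 0.396 gives 25.8%.

%OS ≈ 25.8%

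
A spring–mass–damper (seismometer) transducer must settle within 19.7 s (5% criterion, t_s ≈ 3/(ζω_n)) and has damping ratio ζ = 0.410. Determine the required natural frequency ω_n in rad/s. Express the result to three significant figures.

ω_n ≈ 0.371 rad/s

Rearranging t_s ≈ 3/(ζω_n) gives ω_n = 3/(ζ·t_s) = 3/(0.410 × 19.7) = 0.371 rad/s.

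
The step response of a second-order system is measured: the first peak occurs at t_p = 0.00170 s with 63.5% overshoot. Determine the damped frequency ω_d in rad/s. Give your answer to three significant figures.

ω_d ≈ 1850 rad/s

t_p = π/ω_d, so ω_d = π/0.00170 = 1850 rad/s.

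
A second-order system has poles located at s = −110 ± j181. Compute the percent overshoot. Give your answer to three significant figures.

%OS ≈ 14.8%

|pole| = ω_n = √(110² + 181²) = 212 rad/s; ζ = cos θ = σ/ω_n = 0.519.
Overshoot: exp(−π·0.519/√(1−0.519²)) = 0.148, i.e. 14.8%.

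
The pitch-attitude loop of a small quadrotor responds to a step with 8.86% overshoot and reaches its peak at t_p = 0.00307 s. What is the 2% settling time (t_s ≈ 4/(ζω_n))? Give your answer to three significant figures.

t_s ≈ 0.00507 s

ζ from %OS: ζ = |ln 0.0886|/√(π²+ln²0.0886) = 0.611.
t_p = π/ω_d ⇒ ω_d = 1020 rad/s; then ω_n = ω_d/√(1−ζ²) = 1290 rad/s.
t_s ≈ 4/(ζω_n) = 4/(0.611·1290) = 0.00507 s.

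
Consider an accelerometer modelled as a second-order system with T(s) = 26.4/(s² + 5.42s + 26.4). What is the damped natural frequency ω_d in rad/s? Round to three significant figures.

ω_n = √26.4 = 5.14 rad/s; ζ = 5.42/(2·5.14) = 0.527.
ω_d = ω_n√(1−ζ²) = 4.37 rad/s.

ω_d ≈ 4.37 rad/s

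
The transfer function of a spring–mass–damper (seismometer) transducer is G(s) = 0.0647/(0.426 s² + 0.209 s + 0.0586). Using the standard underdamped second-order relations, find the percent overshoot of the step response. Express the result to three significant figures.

%OS ≈ 6.26%

Dividing through by 0.426: denominator becomes s² + 0.4906 s + 0.1376.
So ω_n = √0.1376 = 0.371 rad/s and ζ = 0.4906/(2·0.371) = 0.661.
%OS = 100·exp(−πζ/√(1−ζ²)) = 6.26%.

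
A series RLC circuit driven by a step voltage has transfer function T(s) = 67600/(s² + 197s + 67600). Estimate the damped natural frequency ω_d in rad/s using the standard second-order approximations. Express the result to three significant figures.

Comparing the denominator to s² + 2ζω_n s + ω_n²: ω_n = √67600 = 260 rad/s, and 2ζω_n = 197 so ζ = 197/(2·260) = 0.379.
ω_d = ω_n√(1−ζ²) = 241 rad/s.

ω_d ≈ 241 rad/s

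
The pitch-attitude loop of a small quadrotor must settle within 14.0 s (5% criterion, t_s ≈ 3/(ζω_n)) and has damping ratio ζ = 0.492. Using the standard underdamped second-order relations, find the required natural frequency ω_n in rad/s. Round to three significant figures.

Rearranging t_s ≈ 3/(ζω_n) gives ω_n = 3/(ζ·t_s) = 3/(0.492 × 14.0) = 0.436 rad/s.

ω_n ≈ 0.436 rad/s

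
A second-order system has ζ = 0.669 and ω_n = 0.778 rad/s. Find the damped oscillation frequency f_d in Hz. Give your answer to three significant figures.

ω_d = ω_n√(1−ζ²) = 0.778·√0.552 = 0.578 rad/s.
f_d = ω_d/(2π) = 0.0920 Hz.

f_d ≈ 0.0920 Hz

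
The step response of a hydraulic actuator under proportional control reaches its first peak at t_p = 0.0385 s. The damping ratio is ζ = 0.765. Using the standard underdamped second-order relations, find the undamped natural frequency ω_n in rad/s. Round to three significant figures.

Peak time t_p = π/ω_d, so ω_d = π/t_p = π/0.0385 = 81.6 rad/s.
ω_n = ω_d/√(1−ζ²) = 81.6/√0.415 = 127 rad/s.

ω_n ≈ 127 rad/s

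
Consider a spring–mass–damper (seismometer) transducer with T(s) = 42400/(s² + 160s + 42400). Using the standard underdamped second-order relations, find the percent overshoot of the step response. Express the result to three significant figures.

%OS ≈ 26.6%

ω_n = √42400 = 206 rad/s; ζ = 160/(2·206) = 0.389.
%OS = 100·exp(−πζ/√(1−ζ²)) = 26.6%.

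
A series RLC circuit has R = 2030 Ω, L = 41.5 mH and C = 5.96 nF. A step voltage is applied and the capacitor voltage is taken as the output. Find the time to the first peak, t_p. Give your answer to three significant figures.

t_p ≈ 0.0000535 s

For a series RLC circuit (capacitor voltage as output), ω_n = 1/√(LC) = 1/√(41.5 mH · 5.96 nF) = 63600 rad/s.
ζ = (R/2)·√(C/L) = (2030/2)·√(5.96 nF/41.5 mH) = 0.385.
ω_d = 63600·√(1 − 0.385²) = 58700 rad/s. t_p = π/ω_d = 0.0000535 s.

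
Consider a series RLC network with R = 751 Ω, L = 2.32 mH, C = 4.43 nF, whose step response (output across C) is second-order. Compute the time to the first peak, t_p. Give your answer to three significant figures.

t_p ≈ 0.0000118 s

For a series RLC circuit (capacitor voltage as output), ω_n = 1/√(LC) = 1/√(2.32 mH · 4.43 nF) = 312000 rad/s.
ζ = (R/2)·√(C/L) = (751/2)·√(4.43 nF/2.32 mH) = 0.519.
ω_d = ω_n√(1−ζ²) = 267000 rad/s. t_p = π/ω_d = 0.0000118 s.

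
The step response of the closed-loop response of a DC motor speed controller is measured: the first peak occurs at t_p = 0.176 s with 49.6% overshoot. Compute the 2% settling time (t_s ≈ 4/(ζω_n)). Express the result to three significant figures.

t_s ≈ 1.00 s

The overshoot fixes ζ = −ln(OS)/√(π²+ln²(OS)) = 0.218.
From t_p = π/ω_d, ω_d = π/0.176 = 17.8 rad/s, so ω_n = ω_d/√(1−ζ²) = 18.3 rad/s.
t_s ≈ 4/(ζω_n) = 4/(0.218·18.3) = 1.00 s.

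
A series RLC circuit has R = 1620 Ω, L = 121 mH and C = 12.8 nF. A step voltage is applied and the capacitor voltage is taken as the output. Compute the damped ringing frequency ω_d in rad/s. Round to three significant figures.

For a series RLC circuit (capacitor voltage as output), ω_n = 1/√(LC) = 1/√(121 mH · 12.8 nF) = 25400 rad/s.
ζ = (R/2)·√(C/L) = (1620/2)·√(12.8 nF/121 mH) = 0.263.
The damped frequency ω_d = ω_n√(1−ζ²) = 24500 rad/s.

ω_d ≈ 24500 rad/s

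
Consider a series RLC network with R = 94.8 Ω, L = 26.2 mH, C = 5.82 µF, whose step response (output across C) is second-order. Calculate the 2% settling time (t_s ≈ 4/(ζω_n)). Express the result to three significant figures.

For a series RLC circuit (capacitor voltage as output), ω_n = 1/√(LC) = 1/√(26.2 mH · 5.82 µF) = 2560 rad/s.
ζ = (R/2)·√(C/L) = (94.8/2)·√(5.82 µF/26.2 mH) = 0.706.
t_s ≈ 4/(ζω_n) = 0.00221 s.

t_s ≈ 0.00221 s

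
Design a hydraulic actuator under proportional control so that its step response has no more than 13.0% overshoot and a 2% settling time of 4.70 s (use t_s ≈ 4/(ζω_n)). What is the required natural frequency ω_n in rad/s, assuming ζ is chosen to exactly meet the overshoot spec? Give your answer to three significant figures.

ζ = −ln(OS)/√(π² + (ln OS)²). With OS = 0.130, ln OS = −2.040 and ζ = 2.040/3.746 = 0.545.
Then ω_n = 4/(ζ t_s) = 4/(0.545 × 4.70) = 1.56 rad/s.

ω_n ≈ 1.56 rad/s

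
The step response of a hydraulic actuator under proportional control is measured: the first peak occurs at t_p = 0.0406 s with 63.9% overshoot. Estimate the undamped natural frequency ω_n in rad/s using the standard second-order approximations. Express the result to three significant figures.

The overshoot fixes ζ = −ln(OS)/√(π²+ln²(OS)) = 0.141.
From t_p = π/ω_d, ω_d = π/0.0406 = 77.4 rad/s, so ω_n = ω_d/√(1−ζ²) = 78.2 rad/s.

ω_n ≈ 78.2 rad/s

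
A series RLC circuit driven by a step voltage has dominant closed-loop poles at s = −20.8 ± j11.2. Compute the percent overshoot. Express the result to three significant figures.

With σ = 20.8, ω_d = 11.2: ω_n = √(σ²+ω_d²) = 23.6 rad/s, ζ = σ/ω_n = 0.880.
%OS = 100·exp(−πζ/√(1−ζ²)) = 0.293%.

%OS ≈ 0.293%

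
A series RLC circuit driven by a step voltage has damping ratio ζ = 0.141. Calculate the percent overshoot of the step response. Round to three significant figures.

%OS ≈ 63.9%

For an underdamped second-order system, %OS = 100·exp(−πζ/√(1−ζ²)).
πζ/√(1−ζ²) = π·0.141/√(1−0.0199) = 0.4474, so %OS = 100·e^(−0.4474) = 63.9%.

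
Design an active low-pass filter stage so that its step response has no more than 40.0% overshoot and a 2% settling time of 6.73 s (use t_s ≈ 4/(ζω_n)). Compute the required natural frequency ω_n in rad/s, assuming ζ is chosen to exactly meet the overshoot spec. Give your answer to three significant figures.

From %OS = 100·exp(−πζ/√(1−ζ²)), invert to get ζ = −ln(OS)/√(π² + ln²(OS)) with OS = 0.400.
−ln 0.400 = 0.9163, so ζ = 0.9163/√(π² + 0.8396) = 0.280.
Then ω_n = 4/(ζ t_s) = 4/(0.280 × 6.73) = 2.12 rad/s.

ω_n ≈ 2.12 rad/s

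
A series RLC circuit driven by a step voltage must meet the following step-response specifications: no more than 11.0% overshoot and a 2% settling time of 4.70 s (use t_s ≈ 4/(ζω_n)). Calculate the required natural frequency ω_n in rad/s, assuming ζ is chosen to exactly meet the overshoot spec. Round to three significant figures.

From %OS = 100·exp(−πζ/√(1−ζ²)), invert to get ζ = −ln(OS)/√(π² + ln²(OS)) with OS = 0.110.
−ln 0.110 = 2.207, so ζ = 2.207/√(π² + 4.872) = 0.575.
Then ω_n = 4/(ζ t_s) = 4/(0.575 × 4.70) = 1.48 rad/s.

ω_n ≈ 1.48 rad/s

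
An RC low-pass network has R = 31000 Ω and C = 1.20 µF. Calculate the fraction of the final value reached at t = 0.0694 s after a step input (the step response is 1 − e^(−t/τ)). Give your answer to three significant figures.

y/y_∞ ≈ 0.845

τ = RC = 31000 × 1.20 µF = 0.0372 s.
y(t)/y_∞ = 1 − e^(−t/τ) = 1 − e^(−0.0694/0.0372) = 1 − e^(−1.87) = 0.845.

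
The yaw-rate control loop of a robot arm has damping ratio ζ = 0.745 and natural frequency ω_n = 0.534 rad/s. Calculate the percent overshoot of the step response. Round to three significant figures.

%OS ≈ 2.99%

For an underdamped second-order system, %OS = 100·exp(−πζ/√(1−ζ²)).
πζ/√(1−ζ²) = π·0.745/√(1−0.555) = 3.509, so %OS = 100·e^(−3.509) = 2.99%.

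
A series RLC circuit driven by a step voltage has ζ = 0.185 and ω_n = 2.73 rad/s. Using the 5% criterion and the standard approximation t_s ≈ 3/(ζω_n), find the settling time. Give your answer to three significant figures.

t_s ≈ 5.94 s

t_s ≈ 3/(ζω_n) = 3/(0.185 × 2.73) = 5.94 s.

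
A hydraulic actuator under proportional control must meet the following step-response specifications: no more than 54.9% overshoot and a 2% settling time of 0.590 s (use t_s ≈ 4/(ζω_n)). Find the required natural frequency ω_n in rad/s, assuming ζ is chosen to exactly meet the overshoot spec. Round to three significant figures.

From %OS = 100·exp(−πζ/√(1−ζ²)), invert to get ζ = −ln(OS)/√(π² + ln²(OS)) with OS = 0.549.
−ln 0.549 = 0.5997, so ζ = 0.5997/√(π² + 0.3596) = 0.187.
Then ω_n = 4/(ζ t_s) = 4/(0.187 × 0.590) = 36.2 rad/s.

ω_n ≈ 36.2 rad/s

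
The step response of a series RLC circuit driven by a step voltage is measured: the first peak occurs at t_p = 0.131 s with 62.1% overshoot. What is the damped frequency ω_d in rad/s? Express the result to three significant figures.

t_p = π/ω_d, so ω_d = π/0.131 = 24.0 rad/s.

ω_d ≈ 24.0 rad/s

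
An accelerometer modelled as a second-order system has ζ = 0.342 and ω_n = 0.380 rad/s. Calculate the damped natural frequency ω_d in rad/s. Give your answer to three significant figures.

ω_d = ω_n√(1−ζ²) = 0.380·√0.883 = 0.357 rad/s.

ω_d ≈ 0.357 rad/s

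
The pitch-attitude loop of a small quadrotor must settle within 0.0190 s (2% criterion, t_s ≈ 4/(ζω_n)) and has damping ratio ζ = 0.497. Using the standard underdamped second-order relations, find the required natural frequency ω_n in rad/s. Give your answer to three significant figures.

Rearranging t_s ≈ 4/(ζω_n) gives ω_n = 4/(ζ·t_s) = 4/(0.497 × 0.0190) = 424 rad/s.

ω_n ≈ 424 rad/s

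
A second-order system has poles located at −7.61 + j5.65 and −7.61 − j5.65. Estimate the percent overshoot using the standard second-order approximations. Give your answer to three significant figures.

%OS ≈ 1.45%

With σ = 7.61, ω_d = 5.65: ω_n = √(σ²+ω_d²) = 9.48 rad/s, ζ = σ/ω_n = 0.803.
%OS = 100 e^{−πζ/√(1−ζ²)} with ζ = 0.803 gives 1.45%.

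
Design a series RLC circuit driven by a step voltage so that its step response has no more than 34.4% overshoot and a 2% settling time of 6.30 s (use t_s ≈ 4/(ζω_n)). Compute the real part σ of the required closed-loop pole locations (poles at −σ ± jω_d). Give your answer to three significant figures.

σ ≈ 0.635

The settling-time spec alone fixes σ = ζω_n = 4/t_s = 4/6.30 = 0.635.
(Overshoot then fixes ζ = 0.322 and hence ω_d = σ·√(1−ζ²)/ζ = 1.87 rad/s.)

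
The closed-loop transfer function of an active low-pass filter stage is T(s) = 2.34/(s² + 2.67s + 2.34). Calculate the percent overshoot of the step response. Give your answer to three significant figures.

%OS ≈ 0.364%

ω_n = √2.34 = 1.53 rad/s; ζ = 2.67/(2·1.53) = 0.873.
%OS = 100 e^{−πζ/√(1−ζ²)} with ζ = 0.873 gives 0.364%.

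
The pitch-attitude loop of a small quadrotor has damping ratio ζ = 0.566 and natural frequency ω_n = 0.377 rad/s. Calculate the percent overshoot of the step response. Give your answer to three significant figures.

%OS ≈ 11.6%

For an underdamped second-order system, %OS = 100·exp(−πζ/√(1−ζ²)).
πζ/√(1−ζ²) = π·0.566/√(1−0.320) = 2.157, so %OS = 100·e^(−2.157) = 11.6%.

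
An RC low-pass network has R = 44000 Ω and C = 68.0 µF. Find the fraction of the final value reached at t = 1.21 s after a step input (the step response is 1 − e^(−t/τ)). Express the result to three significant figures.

y/y_∞ ≈ 0.333

τ = RC = 44000 × 68.0 µF = 2.99 s.
y(t)/y_∞ = 1 − e^(−t/τ) = 1 − e^(−1.21/2.99) = 1 − e^(−0.404) = 0.333.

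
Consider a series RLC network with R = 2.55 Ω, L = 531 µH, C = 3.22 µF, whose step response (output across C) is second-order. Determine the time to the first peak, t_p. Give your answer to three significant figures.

t_p ≈ 0.000131 s

For a series RLC circuit (capacitor voltage as output), ω_n = 1/√(LC) = 1/√(531 µH · 3.22 µF) = 24200 rad/s.
ζ = (R/2)·√(C/L) = (2.55/2)·√(3.22 µF/531 µH) = 0.0993.
The damped frequency ω_d = ω_n√(1−ζ²) = 24100 rad/s. t_p = π/ω_d = 0.000131 s.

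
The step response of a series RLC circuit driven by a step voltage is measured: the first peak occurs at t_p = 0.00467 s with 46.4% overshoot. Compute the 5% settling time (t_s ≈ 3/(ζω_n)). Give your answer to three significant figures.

From the overshoot, ζ = −ln(OS)/√(π²+ln²(OS)) = 0.237.
From t_p = π/ω_d, ω_d = π/0.00467 = 673 rad/s, so ω_n = ω_d/√(1−ζ²) = 693 rad/s.
t_s ≈ 3/(ζω_n) = 3/(0.237·693) = 0.0182 s.

t_s ≈ 0.0182 s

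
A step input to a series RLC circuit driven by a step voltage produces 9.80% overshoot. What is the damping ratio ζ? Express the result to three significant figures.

Inverting the overshoot relation: ζ = |ln 0.0980|/√(π² + ln²0.0980) = 0.595.

ζ ≈ 0.595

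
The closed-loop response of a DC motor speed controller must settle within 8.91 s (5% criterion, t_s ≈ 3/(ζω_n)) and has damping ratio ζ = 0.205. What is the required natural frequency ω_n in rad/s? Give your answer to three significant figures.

Rearranging t_s ≈ 3/(ζω_n) gives ω_n = 3/(ζ·t_s) = 3/(0.205 × 8.91) = 1.64 rad/s.

ω_n ≈ 1.64 rad/s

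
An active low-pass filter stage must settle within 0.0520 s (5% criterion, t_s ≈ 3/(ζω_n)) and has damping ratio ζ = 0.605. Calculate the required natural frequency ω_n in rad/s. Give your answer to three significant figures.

ω_n ≈ 95.4 rad/s

Rearranging t_s ≈ 3/(ζω_n) gives ω_n = 3/(ζ·t_s) = 3/(0.605 × 0.0520) = 95.4 rad/s.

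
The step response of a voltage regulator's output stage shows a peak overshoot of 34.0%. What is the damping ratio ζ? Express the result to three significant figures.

ζ ≈ 0.325

Inverting the overshoot relation: ζ = |ln 0.340|/√(π² + ln²0.340) = 0.325.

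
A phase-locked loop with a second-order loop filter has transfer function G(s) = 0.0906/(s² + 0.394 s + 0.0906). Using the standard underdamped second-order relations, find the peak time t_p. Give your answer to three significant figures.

t_p ≈ 13.8 s

Matching coefficients with s² + 2ζω_n s + ω_n² gives ω_n² = 0.0906 ⇒ ω_n = 0.301 rad/s, and ζ = 0.394/(2ω_n) = 0.654.
ω_d = 0.301·√(1 − 0.654²) = 0.228 rad/s. Then t_p = π/ω_d = 13.8 s.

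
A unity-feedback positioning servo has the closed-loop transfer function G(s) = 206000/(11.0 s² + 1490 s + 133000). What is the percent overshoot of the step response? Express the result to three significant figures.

Dividing through by 11.0: denominator becomes s² + 135.5 s + 12090.
So ω_n = √12090 = 110 rad/s and ζ = 135.5/(2·110) = 0.616.
Overshoot: exp(−π·0.616/√(1−0.616²)) = 0.0858, i.e. 8.58%.

%OS ≈ 8.58%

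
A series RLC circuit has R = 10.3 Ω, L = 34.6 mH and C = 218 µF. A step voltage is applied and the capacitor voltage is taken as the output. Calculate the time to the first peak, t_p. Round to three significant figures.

t_p ≈ 0.00945 s

For a series RLC circuit (capacitor voltage as output), ω_n = 1/√(LC) = 1/√(34.6 mH · 218 µF) = 364 rad/s.
ζ = (R/2)·√(C/L) = (10.3/2)·√(218 µF/34.6 mH) = 0.409.
ω_d = 364·√(1 − 0.409²) = 332 rad/s. t_p = π/ω_d = 0.00945 s.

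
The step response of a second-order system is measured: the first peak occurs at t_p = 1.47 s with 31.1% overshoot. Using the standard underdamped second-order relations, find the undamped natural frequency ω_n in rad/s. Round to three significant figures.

ω_n ≈ 2.28 rad/s

From the overshoot, ζ = −ln(OS)/√(π²+ln²(OS)) = 0.348.
t_p = π/ω_d ⇒ ω_d = 2.14 rad/s; then ω_n = ω_d/√(1−ζ²) = 2.28 rad/s.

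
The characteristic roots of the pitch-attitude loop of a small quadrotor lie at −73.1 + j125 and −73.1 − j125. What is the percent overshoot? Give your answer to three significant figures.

The poles are at −σ ± jω_d with σ = 73.1 and ω_d = 125, so ω_n = √(σ²+ω_d²) = 145 rad/s and ζ = σ/ω_n = 0.505.
Overshoot: exp(−π·0.505/√(1−0.505²)) = 0.159, i.e. 15.9%.

%OS ≈ 15.9%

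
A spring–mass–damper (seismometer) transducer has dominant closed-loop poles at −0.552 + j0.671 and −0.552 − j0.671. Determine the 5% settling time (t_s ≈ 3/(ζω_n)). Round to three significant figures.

For poles at −σ ± jω_d, ζω_n = σ = 0.552, so t_s ≈ 3/σ = 5.43 s.

t_s ≈ 5.43 s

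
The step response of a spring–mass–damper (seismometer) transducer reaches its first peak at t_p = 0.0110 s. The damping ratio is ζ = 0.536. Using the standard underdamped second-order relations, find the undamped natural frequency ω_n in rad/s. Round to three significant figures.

ω_n ≈ 338 rad/s

Peak time t_p = π/ω_d, so ω_d = π/t_p = π/0.0110 = 286 rad/s.
ω_n = ω_d/√(1−ζ²) = 286/√0.713 = 338 rad/s.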